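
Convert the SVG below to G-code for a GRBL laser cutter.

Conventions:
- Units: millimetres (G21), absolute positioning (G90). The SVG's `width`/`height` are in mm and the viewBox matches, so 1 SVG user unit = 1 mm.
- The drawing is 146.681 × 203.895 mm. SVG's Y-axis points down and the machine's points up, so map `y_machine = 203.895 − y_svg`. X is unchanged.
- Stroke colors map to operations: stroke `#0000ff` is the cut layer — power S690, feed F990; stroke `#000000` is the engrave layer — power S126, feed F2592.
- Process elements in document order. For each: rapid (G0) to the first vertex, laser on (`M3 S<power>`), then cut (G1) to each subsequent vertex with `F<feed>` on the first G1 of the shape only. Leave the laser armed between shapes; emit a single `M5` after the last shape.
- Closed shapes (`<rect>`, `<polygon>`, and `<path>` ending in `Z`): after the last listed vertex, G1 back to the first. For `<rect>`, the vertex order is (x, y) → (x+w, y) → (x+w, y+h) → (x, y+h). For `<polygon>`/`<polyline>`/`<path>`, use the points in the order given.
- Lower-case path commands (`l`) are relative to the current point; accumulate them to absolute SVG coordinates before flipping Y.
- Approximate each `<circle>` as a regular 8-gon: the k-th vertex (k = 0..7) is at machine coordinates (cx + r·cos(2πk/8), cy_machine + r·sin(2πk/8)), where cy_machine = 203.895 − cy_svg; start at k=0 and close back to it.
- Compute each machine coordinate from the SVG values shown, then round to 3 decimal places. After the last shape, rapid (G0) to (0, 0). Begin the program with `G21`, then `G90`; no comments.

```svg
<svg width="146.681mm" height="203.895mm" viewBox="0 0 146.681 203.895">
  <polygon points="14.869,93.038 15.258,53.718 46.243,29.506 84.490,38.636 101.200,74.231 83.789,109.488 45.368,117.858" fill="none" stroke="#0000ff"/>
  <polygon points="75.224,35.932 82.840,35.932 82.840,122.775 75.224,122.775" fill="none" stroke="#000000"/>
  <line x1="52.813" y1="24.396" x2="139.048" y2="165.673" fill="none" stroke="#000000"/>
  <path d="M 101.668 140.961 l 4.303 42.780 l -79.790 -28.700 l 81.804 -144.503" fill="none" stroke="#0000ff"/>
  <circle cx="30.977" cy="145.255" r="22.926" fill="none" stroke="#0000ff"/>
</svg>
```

G21
G90
G0 X14.869 Y110.857
M3 S690
G1 X15.258 Y150.177 F990
G1 X46.243 Y174.389
G1 X84.490 Y165.259
G1 X101.200 Y129.664
G1 X83.789 Y94.407
G1 X45.368 Y86.037
G1 X14.869 Y110.857
G0 X75.224 Y167.963
M3 S126
G1 X82.840 Y167.963 F2592
G1 X82.840 Y81.120
G1 X75.224 Y81.120
G1 X75.224 Y167.963
G0 X52.813 Y179.499
M3 S126
G1 X139.048 Y38.222 F2592
G0 X101.668 Y62.934
M3 S690
G1 X105.971 Y20.154 F990
G1 X26.181 Y48.854
G1 X107.985 Y193.357
G0 X53.903 Y58.640
M3 S690
G1 X47.188 Y74.851 F990
G1 X30.977 Y81.566
G1 X14.766 Y74.851
G1 X8.051 Y58.640
G1 X14.766 Y42.429
G1 X30.977 Y35.714
G1 X47.188 Y42.429
G1 X53.903 Y58.640
M5
G0 X0.000 Y0.000

viewBox `0 0 146.681 203.895` with mm width/height → 1 unit = 1 mm. Flip: y_m = 203.895 − y_svg.

**Shape 1** — `<polygon>` regular polygon, stroke `#0000ff` → cut (S690, F990). Machine vertices: (14.869,110.857) → (15.258,150.177) → (46.243,174.389) → (84.490,165.259) → (101.200,129.664) → (83.789,94.407) → (45.368,86.037) → (14.869,110.857). Closed: final G1 returns to the first vertex.

**Shape 2** — `<polygon>` rectangle, stroke `#000000` → engrave (S126, F2592). Machine vertices: (75.224,167.963) → (82.840,167.963) → (82.840,81.120) → (75.224,81.120) → (75.224,167.963). Closed: final G1 returns to the first vertex.

**Shape 3** — `<line>` line segment, stroke `#000000` → engrave (S126, F2592). Machine vertices: (52.813,179.499) → (139.048,38.222). Open path.

**Shape 4** — `<path>` open polyline, stroke `#0000ff` → cut (S690, F990). Machine vertices: (101.668,62.934) → (105.971,20.154) → (26.181,48.854) → (107.985,193.357). Open path.

**Shape 5** — `<circle>` circle, stroke `#0000ff` → cut (S690, F990). Machine vertices: (53.903,58.640) → (47.188,74.851) → (30.977,81.566) → (14.766,74.851) → (8.051,58.640) → (14.766,42.429) → (30.977,35.714) → (47.188,42.429) → (53.903,58.640). Closed: final G1 returns to the first vertex.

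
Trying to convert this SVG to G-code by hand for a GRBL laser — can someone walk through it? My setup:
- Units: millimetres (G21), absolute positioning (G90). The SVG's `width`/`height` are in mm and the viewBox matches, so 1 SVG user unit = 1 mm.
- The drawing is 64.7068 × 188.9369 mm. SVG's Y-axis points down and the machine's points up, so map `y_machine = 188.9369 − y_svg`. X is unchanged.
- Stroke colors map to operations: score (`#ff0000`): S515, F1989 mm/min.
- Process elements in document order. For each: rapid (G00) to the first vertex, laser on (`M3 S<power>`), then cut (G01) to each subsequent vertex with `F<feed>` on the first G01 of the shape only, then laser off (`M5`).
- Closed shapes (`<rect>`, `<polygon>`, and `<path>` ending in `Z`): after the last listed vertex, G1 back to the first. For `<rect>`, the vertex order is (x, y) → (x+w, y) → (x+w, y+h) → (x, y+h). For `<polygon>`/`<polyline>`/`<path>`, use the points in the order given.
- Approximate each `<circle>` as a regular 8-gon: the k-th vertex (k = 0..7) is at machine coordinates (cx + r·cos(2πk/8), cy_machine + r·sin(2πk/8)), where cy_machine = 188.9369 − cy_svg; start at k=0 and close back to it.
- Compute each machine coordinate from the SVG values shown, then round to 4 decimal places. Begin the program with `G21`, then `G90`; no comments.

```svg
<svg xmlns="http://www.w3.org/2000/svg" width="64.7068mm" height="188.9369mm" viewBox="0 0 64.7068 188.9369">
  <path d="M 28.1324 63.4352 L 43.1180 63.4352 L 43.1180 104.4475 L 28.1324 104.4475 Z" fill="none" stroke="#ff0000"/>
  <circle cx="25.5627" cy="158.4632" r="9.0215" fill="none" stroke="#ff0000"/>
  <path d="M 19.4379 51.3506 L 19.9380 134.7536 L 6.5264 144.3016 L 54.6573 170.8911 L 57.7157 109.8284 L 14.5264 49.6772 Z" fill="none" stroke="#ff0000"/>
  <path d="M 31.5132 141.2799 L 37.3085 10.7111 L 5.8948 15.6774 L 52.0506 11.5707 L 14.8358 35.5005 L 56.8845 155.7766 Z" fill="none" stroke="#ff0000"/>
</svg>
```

G21
G90
G00 X28.1324 Y125.5017
M3 S515
G01 X43.1180 Y125.5017 F1989
G01 X43.1180 Y84.4894
G01 X28.1324 Y84.4894
G01 X28.1324 Y125.5017
M5
G00 X34.5842 Y30.4737
M3 S515
G01 X31.9419 Y36.8529 F1989
G01 X25.5627 Y39.4952
G01 X19.1835 Y36.8529
G01 X16.5412 Y30.4737
G01 X19.1835 Y24.0945
G01 X25.5627 Y21.4522
G01 X31.9419 Y24.0945
G01 X34.5842 Y30.4737
M5
G00 X19.4379 Y137.5863
M3 S515
G01 X19.9380 Y54.1833 F1989
G01 X6.5264 Y44.6353
G01 X54.6573 Y18.0458
G01 X57.7157 Y79.1085
G01 X14.5264 Y139.2597
G01 X19.4379 Y137.5863
M5
G00 X31.5132 Y47.6570
M3 S515
G01 X37.3085 Y178.2258 F1989
G01 X5.8948 Y173.2595
G01 X52.0506 Y177.3662
G01 X14.8358 Y153.4364
G01 X56.8845 Y33.1603
G01 X31.5132 Y47.6570
M5

1 u = 1 mm; y_m = 188.9369 − y.

[1] `<path>` rectangle, #ff0000→score S515 F1989: (28.1324,125.5017) → (43.1180,125.5017) → (43.1180,84.4894) → (28.1324,84.4894) → (28.1324,125.5017) (closed)

[2] `<circle>` circle, #ff0000→score S515 F1989: (34.5842,30.4737) → (31.9419,36.8529) → (25.5627,39.4952) → (19.1835,36.8529) → (16.5412,30.4737) → (19.1835,24.0945) → (25.5627,21.4522) → (31.9419,24.0945) → (34.5842,30.4737) (closed)

[3] `<path>` closed polygon, #ff0000→score S515 F1989: (19.4379,137.5863) → (19.9380,54.1833) → (6.5264,44.6353) → (54.6573,18.0458) → (57.7157,79.1085) → (14.5264,139.2597) → (19.4379,137.5863) (closed)

[4] `<path>` closed polygon, #ff0000→score S515 F1989: (31.5132,47.6570) → (37.3085,178.2258) → (5.8948,173.2595) → (52.0506,177.3662) → (14.8358,153.4364) → (56.8845,33.1603) → (31.5132,47.6570) (closed)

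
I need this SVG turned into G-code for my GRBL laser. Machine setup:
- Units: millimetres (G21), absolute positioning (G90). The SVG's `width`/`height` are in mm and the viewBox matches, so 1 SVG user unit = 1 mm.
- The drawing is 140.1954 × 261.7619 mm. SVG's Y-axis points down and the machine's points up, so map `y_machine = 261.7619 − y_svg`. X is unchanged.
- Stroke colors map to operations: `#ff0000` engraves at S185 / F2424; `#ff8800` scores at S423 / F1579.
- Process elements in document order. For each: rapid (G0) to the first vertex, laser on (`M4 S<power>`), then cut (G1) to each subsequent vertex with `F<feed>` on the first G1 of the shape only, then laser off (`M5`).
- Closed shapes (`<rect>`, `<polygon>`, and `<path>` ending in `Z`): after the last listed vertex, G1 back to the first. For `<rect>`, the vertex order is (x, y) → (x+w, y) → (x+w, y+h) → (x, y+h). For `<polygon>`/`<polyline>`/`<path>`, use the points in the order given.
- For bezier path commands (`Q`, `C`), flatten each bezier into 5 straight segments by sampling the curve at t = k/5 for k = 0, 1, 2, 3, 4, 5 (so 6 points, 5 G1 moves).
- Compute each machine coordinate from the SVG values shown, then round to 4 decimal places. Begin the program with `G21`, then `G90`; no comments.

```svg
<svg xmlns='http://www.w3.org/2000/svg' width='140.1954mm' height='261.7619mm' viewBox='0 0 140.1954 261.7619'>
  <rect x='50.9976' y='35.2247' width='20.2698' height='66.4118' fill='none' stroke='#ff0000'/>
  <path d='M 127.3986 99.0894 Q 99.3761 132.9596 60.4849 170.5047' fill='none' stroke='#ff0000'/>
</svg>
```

G21
G90
G0 X50.9976 Y226.5372
M4 S185
G1 X71.2674 Y226.5372 F2424
G1 X71.2674 Y160.1254
G1 X50.9976 Y160.1254
G1 X50.9976 Y226.5372
M5
G0 X127.3986 Y162.6725
M4 S185
G1 X115.7549 Y148.9774 F2424
G1 X103.2416 Y134.9884
G1 X89.8589 Y120.7053
G1 X75.6066 Y106.1282
G1 X60.4849 Y91.2572
M5

Since the viewBox matches the mm dimensions, user units are millimetres directly. The only transform is the Y-flip y_m = 261.7619 − y_svg.

Shape 1 is a rectangle drawn with `<rect>`. Its stroke #ff0000 means engrave at S185, F2424. After flipping Y the toolpath is (50.9976,226.5372) → (71.2674,226.5372) → (71.2674,160.1254) → (50.9976,160.1254) → (50.9976,226.5372), returning to the start.

Shape 2 is a quadratic bezier drawn with `<path>`. Its stroke #ff0000 means engrave at S185, F2424. After flipping Y the toolpath is (127.3986,162.6725) → (115.7549,148.9774) → (103.2416,134.9884) → (89.8589,120.7053) → (75.6066,106.1282) → (60.4849,91.2572).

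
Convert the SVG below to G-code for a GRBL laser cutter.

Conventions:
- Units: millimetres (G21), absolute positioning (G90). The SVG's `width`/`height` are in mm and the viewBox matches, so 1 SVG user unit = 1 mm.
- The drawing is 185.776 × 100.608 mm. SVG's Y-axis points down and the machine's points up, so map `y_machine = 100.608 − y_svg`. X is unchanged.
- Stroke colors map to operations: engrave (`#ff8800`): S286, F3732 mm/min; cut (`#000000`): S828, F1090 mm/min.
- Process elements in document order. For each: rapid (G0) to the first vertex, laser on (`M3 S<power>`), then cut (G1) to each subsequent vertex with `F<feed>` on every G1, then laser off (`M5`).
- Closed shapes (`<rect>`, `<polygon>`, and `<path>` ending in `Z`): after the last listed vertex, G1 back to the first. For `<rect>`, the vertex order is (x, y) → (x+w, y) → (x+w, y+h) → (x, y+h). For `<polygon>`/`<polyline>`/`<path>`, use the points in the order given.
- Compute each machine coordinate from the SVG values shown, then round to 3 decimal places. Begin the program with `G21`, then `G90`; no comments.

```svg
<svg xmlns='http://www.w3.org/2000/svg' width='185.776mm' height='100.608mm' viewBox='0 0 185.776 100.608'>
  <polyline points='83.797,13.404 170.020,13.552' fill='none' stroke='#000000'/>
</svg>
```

viewBox `0 0 185.776 100.608` with mm width/height → 1 unit = 1 mm. Flip: y_m = 100.608 − y_svg.

**Shape 1** — `<polyline>` line segment, stroke `#000000` → cut (S828, F1090). Machine vertices: (83.797,87.204) → (170.020,87.056). Open path.

G21
G90
G0 X83.797 Y87.204
M3 S828
G1 X170.020 Y87.056 F1090
M5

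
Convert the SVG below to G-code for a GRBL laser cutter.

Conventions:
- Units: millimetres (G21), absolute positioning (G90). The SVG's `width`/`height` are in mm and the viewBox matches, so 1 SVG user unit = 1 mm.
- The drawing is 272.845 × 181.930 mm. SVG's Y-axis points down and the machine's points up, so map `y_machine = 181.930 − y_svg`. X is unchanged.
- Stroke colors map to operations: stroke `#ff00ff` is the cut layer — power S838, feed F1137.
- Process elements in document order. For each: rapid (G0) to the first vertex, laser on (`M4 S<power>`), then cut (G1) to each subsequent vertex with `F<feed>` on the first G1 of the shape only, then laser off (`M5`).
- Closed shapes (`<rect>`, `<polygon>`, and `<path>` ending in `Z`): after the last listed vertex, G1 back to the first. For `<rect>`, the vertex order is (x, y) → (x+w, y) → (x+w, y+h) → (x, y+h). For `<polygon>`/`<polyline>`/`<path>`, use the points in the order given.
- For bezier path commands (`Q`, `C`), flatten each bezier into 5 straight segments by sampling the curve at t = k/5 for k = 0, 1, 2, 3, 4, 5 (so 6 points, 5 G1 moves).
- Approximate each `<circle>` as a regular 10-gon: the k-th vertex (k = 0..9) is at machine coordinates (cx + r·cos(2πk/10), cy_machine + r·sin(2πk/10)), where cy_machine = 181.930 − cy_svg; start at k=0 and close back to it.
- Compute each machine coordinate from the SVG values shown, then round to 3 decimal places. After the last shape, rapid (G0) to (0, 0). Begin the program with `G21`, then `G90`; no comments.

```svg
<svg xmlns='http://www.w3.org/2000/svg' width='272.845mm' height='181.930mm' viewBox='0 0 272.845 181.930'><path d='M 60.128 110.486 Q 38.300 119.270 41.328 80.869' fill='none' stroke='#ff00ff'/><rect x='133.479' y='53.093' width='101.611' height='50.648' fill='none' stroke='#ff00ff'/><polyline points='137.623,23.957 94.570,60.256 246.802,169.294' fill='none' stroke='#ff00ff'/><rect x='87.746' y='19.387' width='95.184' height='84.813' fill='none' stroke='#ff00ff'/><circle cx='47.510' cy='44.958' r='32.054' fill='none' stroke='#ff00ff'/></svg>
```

G21
G90
G0 X60.128 Y71.444
M4 S838
G1 X52.391 Y69.818 F1137
G1 X46.643 Y71.966
G1 X42.883 Y77.890
G1 X41.111 Y87.588
G1 X41.328 Y101.061
M5
G0 X133.479 Y128.837
M4 S838
G1 X235.090 Y128.837 F1137
G1 X235.090 Y78.189
G1 X133.479 Y78.189
G1 X133.479 Y128.837
M5
G0 X137.623 Y157.973
M4 S838
G1 X94.570 Y121.674 F1137
G1 X246.802 Y12.636
M5
G0 X87.746 Y162.543
M4 S838
G1 X182.930 Y162.543 F1137
G1 X182.930 Y77.730
G1 X87.746 Y77.730
G1 X87.746 Y162.543
M5
G0 X79.564 Y136.972
M4 S838
G1 X73.442 Y155.813 F1137
G1 X57.415 Y167.457
G1 X37.605 Y167.457
G1 X21.578 Y155.813
G1 X15.456 Y136.972
G1 X21.578 Y118.131
G1 X37.605 Y106.487
G1 X57.415 Y106.487
G1 X73.442 Y118.131
G1 X79.564 Y136.972
M5
G0 X0.000 Y0.000

1 u = 1 mm; y_m = 181.930 − y.

[1] `<path>` quadratic bezier, #ff00ff→cut S838 F1137: (60.128,71.444) → (52.391,69.818) → (46.643,71.966) → (42.883,77.890) → (41.111,87.588) → (41.328,101.061)

[2] `<rect>` rectangle, #ff00ff→cut S838 F1137: (133.479,128.837) → (235.090,128.837) → (235.090,78.189) → (133.479,78.189) → (133.479,128.837) (closed)

[3] `<polyline>` open polyline, #ff00ff→cut S838 F1137: (137.623,157.973) → (94.570,121.674) → (246.802,12.636)

[4] `<rect>` rectangle, #ff00ff→cut S838 F1137: (87.746,162.543) → (182.930,162.543) → (182.930,77.730) → (87.746,77.730) → (87.746,162.543) (closed)

[5] `<circle>` circle, #ff00ff→cut S838 F1137: (79.564,136.972) → (73.442,155.813) → (57.415,167.457) → (37.605,167.457) → (21.578,155.813) → (15.456,136.972) → (21.578,118.131) → (37.605,106.487) → (57.415,106.487) → (73.442,118.131) → (79.564,136.972) (closed)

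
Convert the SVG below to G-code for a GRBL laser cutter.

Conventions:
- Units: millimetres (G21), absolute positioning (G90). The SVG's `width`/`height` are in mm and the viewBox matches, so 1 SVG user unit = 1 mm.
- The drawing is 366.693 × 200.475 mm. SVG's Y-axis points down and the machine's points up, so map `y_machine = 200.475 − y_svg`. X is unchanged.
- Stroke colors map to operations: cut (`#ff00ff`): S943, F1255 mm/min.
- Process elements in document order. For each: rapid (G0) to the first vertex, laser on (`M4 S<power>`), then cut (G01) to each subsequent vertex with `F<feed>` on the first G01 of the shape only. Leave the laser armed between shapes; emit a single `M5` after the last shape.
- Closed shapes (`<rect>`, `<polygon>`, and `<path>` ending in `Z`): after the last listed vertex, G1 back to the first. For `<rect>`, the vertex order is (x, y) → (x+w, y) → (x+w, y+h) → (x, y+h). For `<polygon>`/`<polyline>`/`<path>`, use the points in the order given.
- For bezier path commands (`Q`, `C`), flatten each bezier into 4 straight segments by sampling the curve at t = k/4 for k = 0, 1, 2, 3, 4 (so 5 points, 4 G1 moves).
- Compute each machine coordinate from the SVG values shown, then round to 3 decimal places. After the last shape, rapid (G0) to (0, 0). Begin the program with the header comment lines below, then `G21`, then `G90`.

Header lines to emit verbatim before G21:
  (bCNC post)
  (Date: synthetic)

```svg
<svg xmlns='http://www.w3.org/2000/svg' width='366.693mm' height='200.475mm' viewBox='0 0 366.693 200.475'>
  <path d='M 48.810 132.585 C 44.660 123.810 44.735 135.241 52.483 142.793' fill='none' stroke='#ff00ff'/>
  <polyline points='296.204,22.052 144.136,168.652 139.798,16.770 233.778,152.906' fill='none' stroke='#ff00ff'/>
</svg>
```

(bCNC post)
(Date: synthetic)
G21
G90
G0 X48.810 Y67.890
M4 S943
G01 X46.544 Y71.059 F1255
G01 X46.185 Y68.909
G01 X48.057 Y63.697
G01 X52.483 Y57.682
G0 X296.204 Y178.423
M4 S943
G01 X144.136 Y31.823 F1255
G01 X139.798 Y183.705
G01 X233.778 Y47.569
M5
G0 X0.000 Y0.000

viewBox `0 0 366.693 200.475` with mm width/height → 1 unit = 1 mm. Flip: y_m = 200.475 − y_svg.

**Shape 1** — `<path>` cubic bezier, stroke `#ff00ff` → cut (S943, F1255). Control points (SVG): P0=(48.810,132.585), P1=(44.660,123.810), P2=(44.735,135.241), P3=(52.483,142.793); sampled at t=k/4. Machine vertices: (48.810,67.890) → (46.544,71.059) → (46.185,68.909) → (48.057,63.697) → (52.483,57.682). Open path.

**Shape 2** — `<polyline>` open polyline, stroke `#ff00ff` → cut (S943, F1255). Machine vertices: (296.204,178.423) → (144.136,31.823) → (139.798,183.705) → (233.778,47.569). Open path.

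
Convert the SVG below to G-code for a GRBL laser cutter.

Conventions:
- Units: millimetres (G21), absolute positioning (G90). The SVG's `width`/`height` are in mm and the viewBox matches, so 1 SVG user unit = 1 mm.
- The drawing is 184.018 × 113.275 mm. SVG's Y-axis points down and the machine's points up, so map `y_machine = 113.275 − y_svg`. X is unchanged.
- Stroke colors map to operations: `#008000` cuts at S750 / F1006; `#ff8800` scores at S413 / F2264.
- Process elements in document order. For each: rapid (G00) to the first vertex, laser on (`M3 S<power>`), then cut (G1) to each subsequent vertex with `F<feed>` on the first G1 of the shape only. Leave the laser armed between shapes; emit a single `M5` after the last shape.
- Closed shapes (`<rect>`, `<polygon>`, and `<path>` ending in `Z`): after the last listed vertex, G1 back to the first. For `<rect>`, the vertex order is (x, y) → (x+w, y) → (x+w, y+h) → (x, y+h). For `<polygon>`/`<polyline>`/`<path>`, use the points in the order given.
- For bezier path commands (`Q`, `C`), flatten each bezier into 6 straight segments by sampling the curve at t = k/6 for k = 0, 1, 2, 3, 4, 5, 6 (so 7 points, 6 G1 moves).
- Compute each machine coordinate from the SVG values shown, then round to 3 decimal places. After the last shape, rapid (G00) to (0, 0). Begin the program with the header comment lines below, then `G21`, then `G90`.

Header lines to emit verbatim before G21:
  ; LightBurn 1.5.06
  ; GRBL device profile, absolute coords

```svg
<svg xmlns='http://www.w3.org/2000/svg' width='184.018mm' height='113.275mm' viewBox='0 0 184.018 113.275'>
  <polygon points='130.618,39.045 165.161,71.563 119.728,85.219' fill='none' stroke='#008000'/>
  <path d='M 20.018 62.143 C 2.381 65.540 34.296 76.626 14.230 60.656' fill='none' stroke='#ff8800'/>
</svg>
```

viewBox `0 0 184.018 113.275` with mm width/height → 1 unit = 1 mm. Flip: y_m = 113.275 − y_svg.

**Shape 1** — `<polygon>` regular polygon, stroke `#008000` → cut (S750, F1006). Machine vertices: (130.618,74.230) → (165.161,41.712) → (119.728,28.056) → (130.618,74.230). Closed: final G1 returns to the first vertex.

**Shape 2** — `<path>` cubic bezier, stroke `#ff8800` → score (S413, F2264). Control points (SVG): P0=(20.018,62.143), P1=(2.381,65.540), P2=(34.296,76.626), P3=(14.230,60.656); sampled at t=k/6. Machine vertices: (20.018,51.132) → (14.859,48.954) → (15.138,46.459) → (18.035,44.613) → (20.729,44.381) → (20.401,46.728) → (14.230,52.619). Open path.

; LightBurn 1.5.06
; GRBL device profile, absolute coords
G21
G90
G00 X130.618 Y74.230
M3 S750
G1 X165.161 Y41.712 F1006
G1 X119.728 Y28.056
G1 X130.618 Y74.230
G00 X20.018 Y51.132
M3 S413
G1 X14.859 Y48.954 F2264
G1 X15.138 Y46.459
G1 X18.035 Y44.613
G1 X20.729 Y44.381
G1 X20.401 Y46.728
G1 X14.230 Y52.619
M5
G00 X0.000 Y0.000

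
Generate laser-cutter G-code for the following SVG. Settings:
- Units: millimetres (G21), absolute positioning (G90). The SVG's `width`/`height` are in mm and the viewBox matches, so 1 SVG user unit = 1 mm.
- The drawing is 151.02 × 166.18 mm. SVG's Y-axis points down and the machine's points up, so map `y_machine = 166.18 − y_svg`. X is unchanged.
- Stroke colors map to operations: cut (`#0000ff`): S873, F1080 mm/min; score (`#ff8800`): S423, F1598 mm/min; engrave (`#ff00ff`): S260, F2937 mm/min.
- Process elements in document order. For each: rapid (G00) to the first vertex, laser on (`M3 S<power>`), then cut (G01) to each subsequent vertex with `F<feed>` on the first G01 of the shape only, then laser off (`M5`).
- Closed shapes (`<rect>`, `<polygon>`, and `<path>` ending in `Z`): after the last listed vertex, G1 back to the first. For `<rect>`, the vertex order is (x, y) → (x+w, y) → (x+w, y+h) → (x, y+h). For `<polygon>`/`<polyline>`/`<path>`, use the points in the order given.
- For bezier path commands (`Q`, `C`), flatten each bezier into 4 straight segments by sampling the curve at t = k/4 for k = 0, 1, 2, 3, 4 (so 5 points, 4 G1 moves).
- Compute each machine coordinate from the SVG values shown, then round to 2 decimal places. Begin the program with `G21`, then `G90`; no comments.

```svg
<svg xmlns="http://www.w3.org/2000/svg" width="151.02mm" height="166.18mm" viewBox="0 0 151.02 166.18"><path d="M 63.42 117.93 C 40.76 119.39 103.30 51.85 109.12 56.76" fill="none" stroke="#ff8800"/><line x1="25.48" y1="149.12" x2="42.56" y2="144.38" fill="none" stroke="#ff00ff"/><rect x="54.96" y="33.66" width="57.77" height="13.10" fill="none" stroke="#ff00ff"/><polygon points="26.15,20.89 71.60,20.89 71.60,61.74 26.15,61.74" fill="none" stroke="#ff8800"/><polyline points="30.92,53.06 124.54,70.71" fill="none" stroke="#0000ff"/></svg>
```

1 u = 1 mm; y_m = 166.18 − y.

[1] `<path>` cubic bezier, #ff8800→score S423 F1598: (63.42,48.25) → (60.18,57.88) → (75.59,80.13) → (96.34,101.73) → (109.12,109.42)

[2] `<line>` line segment, #ff00ff→engrave S260 F2937: (25.48,17.06) → (42.56,21.80)

[3] `<rect>` rectangle, #ff00ff→engrave S260 F2937: (54.96,132.52) → (112.73,132.52) → (112.73,119.42) → (54.96,119.42) → (54.96,132.52) (closed)

[4] `<polygon>` rectangle, #ff8800→score S423 F1598: (26.15,145.29) → (71.60,145.29) → (71.60,104.44) → (26.15,104.44) → (26.15,145.29) (closed)

[5] `<polyline>` line segment, #0000ff→cut S873 F1080: (30.92,113.12) → (124.54,95.47)

G21
G90
G00 X63.42 Y48.25
M3 S423
G01 X60.18 Y57.88 F1598
G01 X75.59 Y80.13
G01 X96.34 Y101.73
G01 X109.12 Y109.42
M5
G00 X25.48 Y17.06
M3 S260
G01 X42.56 Y21.80 F2937
M5
G00 X54.96 Y132.52
M3 S260
G01 X112.73 Y132.52 F2937
G01 X112.73 Y119.42
G01 X54.96 Y119.42
G01 X54.96 Y132.52
M5
G00 X26.15 Y145.29
M3 S423
G01 X71.60 Y145.29 F1598
G01 X71.60 Y104.44
G01 X26.15 Y104.44
G01 X26.15 Y145.29
M5
G00 X30.92 Y113.12
M3 S873
G01 X124.54 Y95.47 F1080
M5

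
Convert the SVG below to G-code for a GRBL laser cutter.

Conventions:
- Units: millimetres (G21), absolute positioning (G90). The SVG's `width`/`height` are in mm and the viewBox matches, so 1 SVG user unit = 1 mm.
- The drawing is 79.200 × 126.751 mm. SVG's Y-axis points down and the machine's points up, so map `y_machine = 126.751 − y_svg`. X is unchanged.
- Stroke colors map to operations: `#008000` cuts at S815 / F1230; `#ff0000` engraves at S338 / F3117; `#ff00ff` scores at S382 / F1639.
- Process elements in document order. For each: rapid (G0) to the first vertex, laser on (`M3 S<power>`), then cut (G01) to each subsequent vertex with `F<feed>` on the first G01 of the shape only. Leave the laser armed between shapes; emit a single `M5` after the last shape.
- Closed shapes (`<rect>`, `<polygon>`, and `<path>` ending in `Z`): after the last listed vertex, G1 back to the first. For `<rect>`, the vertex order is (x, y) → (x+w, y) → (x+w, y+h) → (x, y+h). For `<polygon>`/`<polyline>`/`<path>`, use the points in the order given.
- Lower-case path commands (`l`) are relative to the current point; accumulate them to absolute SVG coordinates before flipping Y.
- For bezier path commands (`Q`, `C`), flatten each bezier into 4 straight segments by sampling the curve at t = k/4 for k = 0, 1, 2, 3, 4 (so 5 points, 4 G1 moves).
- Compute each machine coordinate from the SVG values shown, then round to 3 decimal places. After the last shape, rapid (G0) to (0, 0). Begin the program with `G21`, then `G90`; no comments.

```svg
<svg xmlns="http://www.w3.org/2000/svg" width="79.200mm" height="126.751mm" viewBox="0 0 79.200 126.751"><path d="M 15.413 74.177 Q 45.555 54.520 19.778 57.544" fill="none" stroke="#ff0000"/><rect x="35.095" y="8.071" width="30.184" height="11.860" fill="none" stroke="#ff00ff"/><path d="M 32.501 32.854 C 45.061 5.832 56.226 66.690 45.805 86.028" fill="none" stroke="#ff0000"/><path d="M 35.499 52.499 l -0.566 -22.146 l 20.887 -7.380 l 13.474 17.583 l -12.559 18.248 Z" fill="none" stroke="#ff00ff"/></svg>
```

G21
G90
G0 X15.413 Y52.574
M3 S338
G01 X26.989 Y60.985 F3117
G01 X31.575 Y66.561
G01 X29.172 Y69.301
G01 X19.778 Y69.207
G0 X35.095 Y118.680
M3 S382
G01 X65.279 Y118.680 F1639
G01 X65.279 Y106.820
G01 X35.095 Y106.820
G01 X35.095 Y118.680
G0 X32.501 Y93.897
M3 S338
G01 X41.344 Y99.708 F3117
G01 X47.771 Y84.695
G01 X49.889 Y60.990
G01 X45.805 Y40.723
G0 X35.499 Y74.252
M3 S382
G01 X34.933 Y96.398 F1639
G01 X55.820 Y103.778
G01 X69.294 Y86.195
G01 X56.735 Y67.947
G01 X35.499 Y74.252
M5
G0 X0.000 Y0.000

Since the viewBox matches the mm dimensions, user units are millimetres directly. The only transform is the Y-flip y_m = 126.751 − y_svg.

Shape 1 is a quadratic bezier drawn with `<path>`. Its stroke #ff0000 means engrave at S338, F3117. After flipping Y the toolpath is (15.413,52.574) → (26.989,60.985) → (31.575,66.561) → (29.172,69.301) → (19.778,69.207).

Shape 2 is a rectangle drawn with `<rect>`. Its stroke #ff00ff means score at S382, F1639. After flipping Y the toolpath is (35.095,118.680) → (65.279,118.680) → (65.279,106.820) → (35.095,106.820) → (35.095,118.680), returning to the start.

Shape 3 is a cubic bezier drawn with `<path>`. Its stroke #ff0000 means engrave at S338, F3117. After flipping Y the toolpath is (32.501,93.897) → (41.344,99.708) → (47.771,84.695) → (49.889,60.990) → (45.805,40.723).

Shape 4 is a regular polygon drawn with `<path>`. Its stroke #ff00ff means score at S382, F1639. After flipping Y the toolpath is (35.499,74.252) → (34.933,96.398) → (55.820,103.778) → (69.294,86.195) → (56.735,67.947) → (35.499,74.252), returning to the start.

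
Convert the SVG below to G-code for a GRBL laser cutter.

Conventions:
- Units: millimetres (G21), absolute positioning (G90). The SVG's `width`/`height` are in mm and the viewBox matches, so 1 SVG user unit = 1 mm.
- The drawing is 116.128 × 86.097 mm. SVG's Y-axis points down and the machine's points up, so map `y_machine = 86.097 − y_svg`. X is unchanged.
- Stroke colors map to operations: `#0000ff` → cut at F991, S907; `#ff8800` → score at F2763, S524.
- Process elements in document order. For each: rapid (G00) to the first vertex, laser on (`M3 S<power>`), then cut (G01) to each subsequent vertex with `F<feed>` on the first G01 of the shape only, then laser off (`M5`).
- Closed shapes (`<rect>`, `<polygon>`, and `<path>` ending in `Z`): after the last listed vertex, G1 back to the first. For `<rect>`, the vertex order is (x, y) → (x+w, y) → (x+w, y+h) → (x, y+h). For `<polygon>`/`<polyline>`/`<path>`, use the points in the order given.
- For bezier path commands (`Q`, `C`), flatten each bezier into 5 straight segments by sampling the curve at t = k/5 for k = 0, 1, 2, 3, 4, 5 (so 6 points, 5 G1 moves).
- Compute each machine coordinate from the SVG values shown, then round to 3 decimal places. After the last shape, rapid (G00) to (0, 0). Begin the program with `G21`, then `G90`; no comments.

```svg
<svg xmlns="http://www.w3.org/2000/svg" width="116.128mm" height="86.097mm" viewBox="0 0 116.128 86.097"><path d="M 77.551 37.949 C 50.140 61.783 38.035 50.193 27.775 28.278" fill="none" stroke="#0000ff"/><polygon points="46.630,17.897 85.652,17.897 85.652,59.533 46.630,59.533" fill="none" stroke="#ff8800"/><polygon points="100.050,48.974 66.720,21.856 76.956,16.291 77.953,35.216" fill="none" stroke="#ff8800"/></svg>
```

G21
G90
G00 X77.551 Y48.148
M3 S907
G01 X62.833 Y37.898 F991
G01 X51.143 Y34.944
G01 X41.834 Y38.083
G01 X34.260 Y46.110
G01 X27.775 Y57.819
M5
G00 X46.630 Y68.200
M3 S524
G01 X85.652 Y68.200 F2763
G01 X85.652 Y26.564
G01 X46.630 Y26.564
G01 X46.630 Y68.200
M5
G00 X100.050 Y37.123
M3 S524
G01 X66.720 Y64.241 F2763
G01 X76.956 Y69.806
G01 X77.953 Y50.881
G01 X100.050 Y37.123
M5
G00 X0.000 Y0.000

viewBox `0 0 116.128 86.097` with mm width/height → 1 unit = 1 mm. Flip: y_m = 86.097 − y_svg.

**Shape 1** — `<path>` cubic bezier, stroke `#0000ff` → cut (S907, F991). Control points (SVG): P0=(77.551,37.949), P1=(50.140,61.783), P2=(38.035,50.193), P3=(27.775,28.278); sampled at t=k/5. Machine vertices: (77.551,48.148) → (62.833,37.898) → (51.143,34.944) → (41.834,38.083) → (34.260,46.110) → (27.775,57.819). Open path.

**Shape 2** — `<polygon>` rectangle, stroke `#ff8800` → score (S524, F2763). Machine vertices: (46.630,68.200) → (85.652,68.200) → (85.652,26.564) → (46.630,26.564) → (46.630,68.200). Closed: final G1 returns to the first vertex.

**Shape 3** — `<polygon>` closed polygon, stroke `#ff8800` → score (S524, F2763). Machine vertices: (100.050,37.123) → (66.720,64.241) → (76.956,69.806) → (77.953,50.881) → (100.050,37.123). Closed: final G1 returns to the first vertex.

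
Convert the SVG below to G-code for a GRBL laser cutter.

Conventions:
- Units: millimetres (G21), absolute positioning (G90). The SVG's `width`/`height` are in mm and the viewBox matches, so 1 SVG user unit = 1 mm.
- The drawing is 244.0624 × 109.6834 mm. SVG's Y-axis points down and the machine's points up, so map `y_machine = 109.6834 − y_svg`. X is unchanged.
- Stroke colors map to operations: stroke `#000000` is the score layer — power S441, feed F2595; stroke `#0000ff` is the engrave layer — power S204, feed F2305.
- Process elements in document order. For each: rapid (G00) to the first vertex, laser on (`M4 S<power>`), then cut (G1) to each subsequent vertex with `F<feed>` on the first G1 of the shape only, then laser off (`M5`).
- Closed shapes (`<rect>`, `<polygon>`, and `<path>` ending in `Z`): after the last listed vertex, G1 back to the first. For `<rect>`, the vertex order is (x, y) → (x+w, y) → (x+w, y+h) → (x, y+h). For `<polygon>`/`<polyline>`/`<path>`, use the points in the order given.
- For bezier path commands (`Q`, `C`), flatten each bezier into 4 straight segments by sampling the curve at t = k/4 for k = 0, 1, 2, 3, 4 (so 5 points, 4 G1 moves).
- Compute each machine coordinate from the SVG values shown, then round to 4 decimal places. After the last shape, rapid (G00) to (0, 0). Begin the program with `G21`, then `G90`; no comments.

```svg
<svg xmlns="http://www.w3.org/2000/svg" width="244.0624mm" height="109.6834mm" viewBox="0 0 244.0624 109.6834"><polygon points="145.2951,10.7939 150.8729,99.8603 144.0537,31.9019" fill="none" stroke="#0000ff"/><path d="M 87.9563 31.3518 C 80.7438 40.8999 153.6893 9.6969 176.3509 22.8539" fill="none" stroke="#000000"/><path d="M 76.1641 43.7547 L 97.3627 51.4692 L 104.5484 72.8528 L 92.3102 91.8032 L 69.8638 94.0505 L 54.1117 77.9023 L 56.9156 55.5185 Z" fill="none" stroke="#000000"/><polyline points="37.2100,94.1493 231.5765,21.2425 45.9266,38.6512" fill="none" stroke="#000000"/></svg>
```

G21
G90
G00 X145.2951 Y98.8895
M4 S204
G1 X150.8729 Y9.8231 F2305
G1 X144.0537 Y77.7815
G1 X145.2951 Y98.8895
M5
G00 X87.9563 Y78.3316
M4 S441
G1 X95.5384 Y77.4815 F2595
G1 X120.9508 Y83.9339
G1 X151.9646 Y89.7096
G1 X176.3509 Y86.8295
M5
G00 X76.1641 Y65.9287
M4 S441
G1 X97.3627 Y58.2142 F2595
G1 X104.5484 Y36.8306
G1 X92.3102 Y17.8802
G1 X69.8638 Y15.6329
G1 X54.1117 Y31.7811
G1 X56.9156 Y54.1649
G1 X76.1641 Y65.9287
M5
G00 X37.2100 Y15.5341
M4 S441
G1 X231.5765 Y88.4409 F2595
G1 X45.9266 Y71.0322
M5
G00 X0.0000 Y0.0000

1 u = 1 mm; y_m = 109.6834 − y.

[1] `<polygon>` closed polygon, #0000ff→engrave S204 F2305: (145.2951,98.8895) → (150.8729,9.8231) → (144.0537,77.7815) → (145.2951,98.8895) (closed)

[2] `<path>` cubic bezier, #000000→score S441 F2595: (87.9563,78.3316) → (95.5384,77.4815) → (120.9508,83.9339) → (151.9646,89.7096) → (176.3509,86.8295)

[3] `<path>` regular polygon, #000000→score S441 F2595: (76.1641,65.9287) → (97.3627,58.2142) → (104.5484,36.8306) → (92.3102,17.8802) → (69.8638,15.6329) → (54.1117,31.7811) → (56.9156,54.1649) → (76.1641,65.9287) (closed)

[4] `<polyline>` open polyline, #000000→score S441 F2595: (37.2100,15.5341) → (231.5765,88.4409) → (45.9266,71.0322)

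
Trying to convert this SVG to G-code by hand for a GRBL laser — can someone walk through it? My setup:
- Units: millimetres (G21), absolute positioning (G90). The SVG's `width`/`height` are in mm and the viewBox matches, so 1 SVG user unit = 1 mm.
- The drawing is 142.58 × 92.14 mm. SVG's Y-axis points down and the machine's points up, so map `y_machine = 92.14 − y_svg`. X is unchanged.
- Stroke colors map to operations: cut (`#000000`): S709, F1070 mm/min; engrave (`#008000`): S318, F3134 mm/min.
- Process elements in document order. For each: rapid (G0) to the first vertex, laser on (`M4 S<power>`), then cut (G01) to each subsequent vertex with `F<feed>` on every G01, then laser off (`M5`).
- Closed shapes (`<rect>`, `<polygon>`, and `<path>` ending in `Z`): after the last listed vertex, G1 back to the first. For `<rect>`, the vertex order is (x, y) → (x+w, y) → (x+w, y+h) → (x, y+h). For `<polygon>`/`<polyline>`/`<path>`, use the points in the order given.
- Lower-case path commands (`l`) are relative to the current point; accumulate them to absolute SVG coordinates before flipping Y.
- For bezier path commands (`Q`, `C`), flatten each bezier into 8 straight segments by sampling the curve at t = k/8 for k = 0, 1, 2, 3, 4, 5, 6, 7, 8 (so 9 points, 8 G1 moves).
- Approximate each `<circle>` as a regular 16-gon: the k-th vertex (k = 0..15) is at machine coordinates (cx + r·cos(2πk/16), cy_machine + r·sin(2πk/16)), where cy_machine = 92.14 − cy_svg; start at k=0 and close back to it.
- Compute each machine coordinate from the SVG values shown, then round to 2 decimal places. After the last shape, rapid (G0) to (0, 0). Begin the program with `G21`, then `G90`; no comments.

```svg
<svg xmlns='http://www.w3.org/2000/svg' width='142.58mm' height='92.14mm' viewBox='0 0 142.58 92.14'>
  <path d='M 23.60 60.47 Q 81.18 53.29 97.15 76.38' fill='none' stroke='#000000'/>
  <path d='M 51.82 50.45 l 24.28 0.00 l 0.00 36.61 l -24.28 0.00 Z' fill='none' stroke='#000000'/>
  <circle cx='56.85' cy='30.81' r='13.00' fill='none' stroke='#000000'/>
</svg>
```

1 u = 1 mm; y_m = 92.14 − y.

[1] `<path>` quadratic bezier, #000000→cut S709 F1070: (23.60,31.67) → (37.34,32.99) → (49.79,33.37) → (60.93,32.80) → (70.78,31.28) → (79.32,28.82) → (86.56,25.41) → (92.51,21.06) → (97.15,15.76)

[2] `<path>` rectangle, #000000→cut S709 F1070: (51.82,41.69) → (76.10,41.69) → (76.10,5.08) → (51.82,5.08) → (51.82,41.69) (closed)

[3] `<circle>` circle, #000000→cut S709 F1070: (69.85,61.33) → (68.86,66.30) → (66.04,70.52) → (61.82,73.34) → (56.85,74.33) → (51.88,73.34) → (47.66,70.52) → (44.84,66.30) → (43.85,61.33) → (44.84,56.36) → (47.66,52.14) → (51.88,49.32) → (56.85,48.33) → (61.82,49.32) → (66.04,52.14) → (68.86,56.36) → (69.85,61.33) (closed)

G21
G90
G0 X23.60 Y31.67
M4 S709
G01 X37.34 Y32.99 F1070
G01 X49.79 Y33.37 F1070
G01 X60.93 Y32.80 F1070
G01 X70.78 Y31.28 F1070
G01 X79.32 Y28.82 F1070
G01 X86.56 Y25.41 F1070
G01 X92.51 Y21.06 F1070
G01 X97.15 Y15.76 F1070
M5
G0 X51.82 Y41.69
M4 S709
G01 X76.10 Y41.69 F1070
G01 X76.10 Y5.08 F1070
G01 X51.82 Y5.08 F1070
G01 X51.82 Y41.69 F1070
M5
G0 X69.85 Y61.33
M4 S709
G01 X68.86 Y66.30 F1070
G01 X66.04 Y70.52 F1070
G01 X61.82 Y73.34 F1070
G01 X56.85 Y74.33 F1070
G01 X51.88 Y73.34 F1070
G01 X47.66 Y70.52 F1070
G01 X44.84 Y66.30 F1070
G01 X43.85 Y61.33 F1070
G01 X44.84 Y56.36 F1070
G01 X47.66 Y52.14 F1070
G01 X51.88 Y49.32 F1070
G01 X56.85 Y48.33 F1070
G01 X61.82 Y49.32 F1070
G01 X66.04 Y52.14 F1070
G01 X68.86 Y56.36 F1070
G01 X69.85 Y61.33 F1070
M5
G0 X0.00 Y0.00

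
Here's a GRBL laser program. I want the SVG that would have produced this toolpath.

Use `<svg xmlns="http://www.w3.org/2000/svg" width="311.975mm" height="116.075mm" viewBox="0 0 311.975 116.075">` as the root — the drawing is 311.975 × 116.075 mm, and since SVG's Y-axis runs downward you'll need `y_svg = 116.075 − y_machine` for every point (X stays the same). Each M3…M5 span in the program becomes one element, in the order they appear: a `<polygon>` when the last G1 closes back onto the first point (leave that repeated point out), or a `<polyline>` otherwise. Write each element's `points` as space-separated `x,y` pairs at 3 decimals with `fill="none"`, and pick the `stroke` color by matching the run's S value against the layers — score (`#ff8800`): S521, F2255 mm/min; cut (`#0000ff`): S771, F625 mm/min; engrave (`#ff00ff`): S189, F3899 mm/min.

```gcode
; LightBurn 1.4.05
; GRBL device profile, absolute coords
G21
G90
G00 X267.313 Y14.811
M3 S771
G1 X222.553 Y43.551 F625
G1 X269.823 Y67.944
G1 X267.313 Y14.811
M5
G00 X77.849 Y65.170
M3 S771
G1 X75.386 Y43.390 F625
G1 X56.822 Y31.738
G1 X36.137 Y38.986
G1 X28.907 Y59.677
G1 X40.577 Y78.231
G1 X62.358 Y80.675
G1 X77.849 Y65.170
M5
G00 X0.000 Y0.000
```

Each laser-on run becomes one SVG element. Flip Y back into SVG space with y_svg = 116.075 − y_machine. Every run uses S771, so all elements get stroke `#0000ff` (cut).

Run 1: The run returns to its start, so emit a `<polygon>` with points (Y-flipped): 267.313,101.264 222.553,72.524 269.823,48.131.

Run 2: The run returns to its start, so emit a `<polygon>` with points (Y-flipped): 77.849,50.905 75.386,72.685 56.822,84.337 36.137,77.089 28.907,56.398 40.577,37.844 62.358,35.400.

<svg xmlns="http://www.w3.org/2000/svg" width="311.975mm" height="116.075mm" viewBox="0 0 311.975 116.075">
  <polygon points="267.313,101.264 222.553,72.524 269.823,48.131" fill="none" stroke="#0000ff"/>
  <polygon points="77.849,50.905 75.386,72.685 56.822,84.337 36.137,77.089 28.907,56.398 40.577,37.844 62.358,35.400" fill="none" stroke="#0000ff"/>
</svg>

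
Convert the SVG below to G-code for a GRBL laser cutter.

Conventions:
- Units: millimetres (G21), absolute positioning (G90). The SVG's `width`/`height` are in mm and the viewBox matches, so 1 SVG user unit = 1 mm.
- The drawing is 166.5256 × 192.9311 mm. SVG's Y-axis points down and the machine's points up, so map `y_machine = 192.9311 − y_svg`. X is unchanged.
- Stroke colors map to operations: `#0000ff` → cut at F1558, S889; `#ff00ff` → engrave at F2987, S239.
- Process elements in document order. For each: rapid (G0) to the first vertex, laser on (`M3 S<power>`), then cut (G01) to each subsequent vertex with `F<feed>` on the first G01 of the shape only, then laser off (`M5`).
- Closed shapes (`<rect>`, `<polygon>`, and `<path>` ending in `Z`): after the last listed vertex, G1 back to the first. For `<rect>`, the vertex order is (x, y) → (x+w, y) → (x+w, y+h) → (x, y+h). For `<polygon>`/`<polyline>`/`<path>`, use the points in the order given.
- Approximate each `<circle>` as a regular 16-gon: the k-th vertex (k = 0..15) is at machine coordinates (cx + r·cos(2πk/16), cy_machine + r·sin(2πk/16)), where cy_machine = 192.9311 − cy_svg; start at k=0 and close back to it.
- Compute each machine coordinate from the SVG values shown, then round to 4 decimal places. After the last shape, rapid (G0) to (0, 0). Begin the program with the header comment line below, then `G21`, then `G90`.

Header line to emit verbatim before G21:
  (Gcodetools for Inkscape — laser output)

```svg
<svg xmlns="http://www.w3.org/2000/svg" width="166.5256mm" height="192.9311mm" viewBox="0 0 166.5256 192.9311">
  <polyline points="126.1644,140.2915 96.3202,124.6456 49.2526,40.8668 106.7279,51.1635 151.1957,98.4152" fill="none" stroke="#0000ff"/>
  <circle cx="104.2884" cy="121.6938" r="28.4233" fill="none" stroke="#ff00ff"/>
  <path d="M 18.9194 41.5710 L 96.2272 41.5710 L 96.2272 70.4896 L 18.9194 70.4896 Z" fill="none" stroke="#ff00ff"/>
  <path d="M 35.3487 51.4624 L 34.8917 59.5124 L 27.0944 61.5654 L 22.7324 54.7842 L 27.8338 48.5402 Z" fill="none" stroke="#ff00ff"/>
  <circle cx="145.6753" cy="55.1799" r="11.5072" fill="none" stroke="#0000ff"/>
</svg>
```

(Gcodetools for Inkscape — laser output)
G21
G90
G0 X126.1644 Y52.6396
M3 S889
G01 X96.3202 Y68.2855 F1558
G01 X49.2526 Y152.0643
G01 X106.7279 Y141.7676
G01 X151.1957 Y94.5159
M5
G0 X132.7117 Y71.2373
M3 S239
G01 X130.5481 Y82.1144 F2987
G01 X124.3867 Y91.3356
G01 X115.1655 Y97.4970
G01 X104.2884 Y99.6606
G01 X93.4113 Y97.4970
G01 X84.1901 Y91.3356
G01 X78.0287 Y82.1144
G01 X75.8651 Y71.2373
G01 X78.0287 Y60.3602
G01 X84.1901 Y51.1390
G01 X93.4113 Y44.9776
G01 X104.2884 Y42.8140
G01 X115.1655 Y44.9776
G01 X124.3867 Y51.1390
G01 X130.5481 Y60.3602
G01 X132.7117 Y71.2373
M5
G0 X18.9194 Y151.3601
M3 S239
G01 X96.2272 Y151.3601 F2987
G01 X96.2272 Y122.4415
G01 X18.9194 Y122.4415
G01 X18.9194 Y151.3601
M5
G0 X35.3487 Y141.4687
M3 S239
G01 X34.8917 Y133.4187 F2987
G01 X27.0944 Y131.3657
G01 X22.7324 Y138.1469
G01 X27.8338 Y144.3909
G01 X35.3487 Y141.4687
M5
G0 X157.1825 Y137.7512
M3 S889
G01 X156.3066 Y142.1548 F1558
G01 X153.8121 Y145.8880
G01 X150.0789 Y148.3825
G01 X145.6753 Y149.2584
G01 X141.2717 Y148.3825
G01 X137.5385 Y145.8880
G01 X135.0440 Y142.1548
G01 X134.1681 Y137.7512
G01 X135.0440 Y133.3476
G01 X137.5385 Y129.6144
G01 X141.2717 Y127.1199
G01 X145.6753 Y126.2440
G01 X150.0789 Y127.1199
G01 X153.8121 Y129.6144
G01 X156.3066 Y133.3476
G01 X157.1825 Y137.7512
M5
G0 X0.0000 Y0.0000

viewBox `0 0 166.5256 192.9311` with mm width/height → 1 unit = 1 mm. Flip: y_m = 192.9311 − y_svg.

**Shape 1** — `<polyline>` open polyline, stroke `#0000ff` → cut (S889, F1558). Machine vertices: (126.1644,52.6396) → (96.3202,68.2855) → (49.2526,152.0643) → (106.7279,141.7676) → (151.1957,94.5159). Open path.

**Shape 2** — `<circle>` circle, stroke `#ff00ff` → engrave (S239, F2987). Machine vertices: (132.7117,71.2373) → (130.5481,82.1144) → (124.3867,91.3356) → (115.1655,97.4970) → (104.2884,99.6606) → (93.4113,97.4970) → (84.1901,91.3356) → (78.0287,82.1144) → (75.8651,71.2373) → (78.0287,60.3602) → (84.1901,51.1390) → (93.4113,44.9776) → (104.2884,42.8140) → (115.1655,44.9776) → (124.3867,51.1390) → (130.5481,60.3602) → (132.7117,71.2373). Closed: final G1 returns to the first vertex.

**Shape 3** — `<path>` rectangle, stroke `#ff00ff` → engrave (S239, F2987). Machine vertices: (18.9194,151.3601) → (96.2272,151.3601) → (96.2272,122.4415) → (18.9194,122.4415) → (18.9194,151.3601). Closed: final G1 returns to the first vertex.

**Shape 4** — `<path>` regular polygon, stroke `#ff00ff` → engrave (S239, F2987). Machine vertices: (35.3487,141.4687) → (34.8917,133.4187) → (27.0944,131.3657) → (22.7324,138.1469) → (27.8338,144.3909) → (35.3487,141.4687). Closed: final G1 returns to the first vertex.

**Shape 5** — `<circle>` circle, stroke `#0000ff` → cut (S889, F1558). Machine vertices: (157.1825,137.7512) → (156.3066,142.1548) → (153.8121,145.8880) → (150.0789,148.3825) → (145.6753,149.2584) → (141.2717,148.3825) → (137.5385,145.8880) → (135.0440,142.1548) → (134.1681,137.7512) → (135.0440,133.3476) → (137.5385,129.6144) → (141.2717,127.1199) → (145.6753,126.2440) → (150.0789,127.1199) → (153.8121,129.6144) → (156.3066,133.3476) → (157.1825,137.7512). Closed: final G1 returns to the first vertex.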